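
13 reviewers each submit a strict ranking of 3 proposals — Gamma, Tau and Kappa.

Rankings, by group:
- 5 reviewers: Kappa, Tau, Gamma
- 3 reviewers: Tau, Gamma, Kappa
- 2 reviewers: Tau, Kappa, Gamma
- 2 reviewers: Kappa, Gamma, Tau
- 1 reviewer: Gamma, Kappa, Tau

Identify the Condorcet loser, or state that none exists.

Head-to-head results (13 reviewers):
Gamma vs Tau: 2+1 = 3 for Gamma, 10 for Tau — Tau by 10–3.
Gamma vs Kappa: Kappa, 9–4.
Tau–Kappa: Kappa 8–5.
Gamma loses to every other project — it is the Condorcet loser.

Gamma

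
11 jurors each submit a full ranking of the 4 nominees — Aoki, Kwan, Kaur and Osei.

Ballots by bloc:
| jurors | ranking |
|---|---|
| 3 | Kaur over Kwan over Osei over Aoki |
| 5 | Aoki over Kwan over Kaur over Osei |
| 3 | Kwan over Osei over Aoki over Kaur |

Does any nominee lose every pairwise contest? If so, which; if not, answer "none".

Pairwise majorities:
Aoki vs Kwan: 5 to 6, Kwan.
Aoki vs Kaur: Aoki wins 8–3.
Aoki vs Osei: Aoki is ranked higher on 5 ballots, Osei on 6. Osei wins 6–5.
Kwan vs Kaur: Kwan is ranked higher on 5+3 = 8 ballots, Kaur on 3. Kwan wins 8–3.
Kwan–Osei: Kwan 11–0.
Kaur vs Osei: Kaur, 8–3.
Every nominee wins at least one matchup (Aoki beats Kaur; Kwan beats Aoki; Kaur beats Osei; Osei beats Aoki), so there is no Condorcet loser.

none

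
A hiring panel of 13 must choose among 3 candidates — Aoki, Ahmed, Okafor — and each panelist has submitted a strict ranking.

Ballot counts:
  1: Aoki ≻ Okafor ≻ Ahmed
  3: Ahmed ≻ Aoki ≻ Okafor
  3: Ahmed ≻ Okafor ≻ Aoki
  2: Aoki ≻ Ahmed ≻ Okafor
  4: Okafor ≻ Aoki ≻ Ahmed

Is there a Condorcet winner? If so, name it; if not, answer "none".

Check each pair by majority over 13 ballots:
Aoki vs Ahmed: Aoki preferred on 1+2+4 = 7 ballots; Aoki wins 7–6.
Aoki vs Okafor: Aoki is ranked higher on 1+3+2 = 6 ballots, Okafor on 7. Okafor wins 7–6.
Ahmed vs Okafor: 3+3+2 = 8 for Ahmed, 5 for Okafor — Ahmed by 8–5.
Each candidate drops at least one matchup (Aoki loses to Okafor; Ahmed loses to Aoki; Okafor loses to Ahmed); the cycle Aoki → Ahmed → Okafor → Aoki rules out a Condorcet winner.

none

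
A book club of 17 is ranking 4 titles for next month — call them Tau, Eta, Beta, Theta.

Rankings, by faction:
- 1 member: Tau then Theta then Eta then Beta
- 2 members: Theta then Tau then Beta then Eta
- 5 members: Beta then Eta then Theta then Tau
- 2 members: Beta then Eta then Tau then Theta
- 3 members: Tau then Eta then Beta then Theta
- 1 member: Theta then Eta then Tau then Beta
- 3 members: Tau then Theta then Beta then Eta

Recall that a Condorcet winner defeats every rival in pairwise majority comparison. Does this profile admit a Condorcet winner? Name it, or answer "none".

Tau

Head-to-head results (17 members):
Tau vs Eta: Tau wins 9–8.
Tau vs Beta: 10 to 7, Tau.
Tau–Theta: Tau 9–8.
Eta vs Beta: Beta, 12–5.
Eta–Theta: Eta 10–7.
Beta vs Theta: Beta, 10–7.
Only Tau has no losses; Tau is the Condorcet winner.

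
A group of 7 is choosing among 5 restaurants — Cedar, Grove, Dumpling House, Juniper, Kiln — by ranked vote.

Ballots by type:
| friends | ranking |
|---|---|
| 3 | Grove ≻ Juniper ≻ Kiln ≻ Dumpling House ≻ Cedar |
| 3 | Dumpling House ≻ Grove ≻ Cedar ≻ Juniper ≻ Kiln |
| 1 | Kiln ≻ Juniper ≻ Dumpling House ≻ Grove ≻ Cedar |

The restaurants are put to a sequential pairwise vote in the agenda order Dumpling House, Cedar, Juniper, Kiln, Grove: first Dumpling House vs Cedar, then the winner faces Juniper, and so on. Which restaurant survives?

Grove

Round 1: Dumpling House vs Cedar — 7–0, Dumpling House advances.
Round 2: Dumpling House vs Juniper — 3–4, Juniper advances.
Round 3: Juniper vs Kiln — 6–1, Juniper advances.
Round 4: Juniper vs Grove — 1–6, Grove advances.
Grove survives the agenda.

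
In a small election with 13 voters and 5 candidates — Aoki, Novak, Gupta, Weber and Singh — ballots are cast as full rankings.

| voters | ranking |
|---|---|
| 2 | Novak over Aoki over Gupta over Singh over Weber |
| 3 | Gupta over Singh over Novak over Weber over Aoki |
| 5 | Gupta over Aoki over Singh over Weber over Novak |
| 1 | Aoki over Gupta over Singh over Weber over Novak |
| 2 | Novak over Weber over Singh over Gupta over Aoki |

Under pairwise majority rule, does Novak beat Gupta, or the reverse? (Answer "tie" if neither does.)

Gupta

Ballots ranking Novak above Gupta: 2 + 2 = 4.
Ballots ranking Gupta above Novak: 13 − 4 = 9.
Gupta wins the head-to-head 9–4.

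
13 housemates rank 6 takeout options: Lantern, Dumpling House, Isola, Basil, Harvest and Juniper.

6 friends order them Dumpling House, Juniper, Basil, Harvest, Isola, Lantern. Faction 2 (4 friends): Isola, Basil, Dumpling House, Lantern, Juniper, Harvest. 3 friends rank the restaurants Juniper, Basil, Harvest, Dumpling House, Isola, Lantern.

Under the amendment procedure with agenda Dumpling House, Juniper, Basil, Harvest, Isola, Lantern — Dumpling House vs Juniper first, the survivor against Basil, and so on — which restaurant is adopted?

Basil

Round 1: Dumpling House vs Juniper — 10–3, Dumpling House advances.
Round 2: Dumpling House vs Basil — 6–7, Basil advances.
Round 3: Basil vs Harvest — 13–0, Basil advances.
Round 4: Basil vs Isola — 9–4, Basil advances.
Round 5: Basil vs Lantern — 13–0, Basil advances.
The agenda winner is Basil.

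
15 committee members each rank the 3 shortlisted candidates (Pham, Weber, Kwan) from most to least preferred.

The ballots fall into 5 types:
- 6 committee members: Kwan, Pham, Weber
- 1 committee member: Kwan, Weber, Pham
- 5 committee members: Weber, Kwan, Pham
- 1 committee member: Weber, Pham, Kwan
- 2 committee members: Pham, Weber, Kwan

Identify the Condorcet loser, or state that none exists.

Pairwise majorities:
Pham vs Weber: Pham, 8–7.
Pham vs Kwan: Kwan wins 12–3.
Weber vs Kwan: Weber, 8–7.
Every candidate wins at least one matchup (Pham beats Weber; Weber beats Kwan; Kwan beats Pham), so there is no Condorcet loser.

none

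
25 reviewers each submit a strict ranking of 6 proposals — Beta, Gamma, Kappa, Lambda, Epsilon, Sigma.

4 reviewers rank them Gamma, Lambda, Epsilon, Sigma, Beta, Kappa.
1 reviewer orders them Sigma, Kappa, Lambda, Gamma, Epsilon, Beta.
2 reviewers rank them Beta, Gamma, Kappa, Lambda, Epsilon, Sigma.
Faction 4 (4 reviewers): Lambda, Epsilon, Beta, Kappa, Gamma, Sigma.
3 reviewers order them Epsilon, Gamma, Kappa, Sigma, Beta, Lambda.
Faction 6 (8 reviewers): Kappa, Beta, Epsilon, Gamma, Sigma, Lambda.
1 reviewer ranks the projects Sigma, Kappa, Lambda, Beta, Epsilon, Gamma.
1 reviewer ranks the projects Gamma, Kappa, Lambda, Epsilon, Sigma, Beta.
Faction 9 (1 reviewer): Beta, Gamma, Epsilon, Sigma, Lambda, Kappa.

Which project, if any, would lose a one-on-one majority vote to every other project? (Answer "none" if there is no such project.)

Head-to-head results (25 reviewers):
Beta vs Gamma: Beta wins 16–9.
Beta–Kappa: Kappa 14–11.
Beta vs Lambda: Beta preferred on 2+3+8+1 = 14 ballots; Beta wins 14–11.
Beta vs Epsilon: Epsilon, 13–12.
Beta vs Sigma: 15 to 10, Beta.
Gamma vs Kappa: Kappa wins 14–11.
Gamma vs Lambda: Gamma, 19–6.
Gamma vs Epsilon: Epsilon, 16–9.
Gamma vs Sigma: 23 for Gamma, 2 for Sigma — Gamma by 23–2.
Kappa–Lambda: Kappa 16–9.
Kappa vs Epsilon: Kappa preferred on 1+2+8+1+1 = 13 ballots; Kappa wins 13–12.
Kappa vs Sigma: Kappa wins 18–7.
Lambda vs Epsilon: Lambda, 13–12.
Lambda vs Sigma: Lambda is ranked higher on 4+2+4+1 = 11 ballots, Sigma on 14. Sigma wins 14–11.
Epsilon–Sigma: Epsilon 23–2.
Every project wins at least one matchup (Beta beats Gamma; Gamma beats Lambda; Kappa beats Beta; Lambda beats Epsilon; Epsilon beats Beta; Sigma beats Lambda), so there is no Condorcet loser.

none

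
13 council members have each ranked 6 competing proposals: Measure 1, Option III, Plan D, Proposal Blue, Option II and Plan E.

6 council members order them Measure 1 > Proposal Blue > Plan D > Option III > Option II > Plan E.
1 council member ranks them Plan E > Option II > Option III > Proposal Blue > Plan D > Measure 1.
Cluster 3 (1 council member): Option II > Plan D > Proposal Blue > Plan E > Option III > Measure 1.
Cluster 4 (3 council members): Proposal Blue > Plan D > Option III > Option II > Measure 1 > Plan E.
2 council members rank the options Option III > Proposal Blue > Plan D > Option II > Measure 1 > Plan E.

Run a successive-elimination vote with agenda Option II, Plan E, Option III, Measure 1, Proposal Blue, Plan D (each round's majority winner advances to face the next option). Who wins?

Round 1: Option II vs Plan E — 12–1, Option II advances.
Round 2: Option II vs Option III — 2–11, Option III advances.
Round 3: Option III vs Measure 1 — 7–6, Option III advances.
Round 4: Option III vs Proposal Blue — 3–10, Proposal Blue advances.
Round 5: Proposal Blue vs Plan D — 12–1, Proposal Blue advances.
Proposal Blue survives the agenda.

Proposal Blue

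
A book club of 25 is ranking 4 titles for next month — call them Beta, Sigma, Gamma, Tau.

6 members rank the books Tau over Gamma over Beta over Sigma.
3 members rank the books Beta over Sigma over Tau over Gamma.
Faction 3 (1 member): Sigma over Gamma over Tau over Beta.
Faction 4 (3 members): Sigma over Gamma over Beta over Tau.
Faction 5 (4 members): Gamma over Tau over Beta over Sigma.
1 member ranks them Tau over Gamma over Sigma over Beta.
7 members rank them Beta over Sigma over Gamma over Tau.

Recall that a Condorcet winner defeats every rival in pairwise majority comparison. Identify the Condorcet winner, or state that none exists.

none

Pairwise majorities:
Beta vs Sigma: 6+3+4+7 = 20 for Beta, 5 for Sigma — Beta by 20–5.
Beta vs Gamma: Beta preferred on 3+7 = 10 ballots; Gamma wins 15–10.
Beta vs Tau: 3+3+7 = 13 for Beta, 12 for Tau — Beta by 13–12.
Sigma vs Gamma: Sigma is ranked higher on 3+1+3+7 = 14 ballots, Gamma on 11. Sigma wins 14–11.
Sigma vs Tau: 3+1+3+7 = 14 for Sigma, 11 for Tau — Sigma by 14–11.
Gamma vs Tau: Gamma is ranked higher on 1+3+4+7 = 15 ballots, Tau on 10. Gamma wins 15–10.
No book is unbeaten: Beta loses to Gamma; Sigma loses to Beta; Gamma loses to Sigma; Tau loses to Beta. In particular Beta > Sigma > Gamma > Beta is a majority cycle — no Condorcet winner exists.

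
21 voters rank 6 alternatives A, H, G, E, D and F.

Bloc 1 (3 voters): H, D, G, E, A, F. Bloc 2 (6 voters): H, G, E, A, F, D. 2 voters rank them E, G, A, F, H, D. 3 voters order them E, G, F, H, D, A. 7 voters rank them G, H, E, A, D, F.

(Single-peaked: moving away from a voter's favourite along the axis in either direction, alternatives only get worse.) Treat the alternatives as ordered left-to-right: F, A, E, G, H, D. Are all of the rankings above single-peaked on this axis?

no

Axis positions: F=1, A=2, E=3, G=4, H=5, D=6.
Bloc 1 (peak H at position 5): ranking walks positions 5-6-4-3-2-1, expanding outward from the peak — single-peaked.
Bloc 2 (peak H at position 5): ranking walks positions 5-4-3-2-1-6, expanding outward from the peak — single-peaked.
Bloc 3 (peak E at position 3): ranking walks positions 3-4-2-1-5-6, expanding outward from the peak — single-peaked.
Bloc 4: ranking walks positions 3-4-1-5-6-2; F is ranked above A even though A lies between F and the peak E on the axis — preferences dip and rise again. Not single-peaked.
Bloc 5 (peak G at position 4): ranking walks positions 4-5-3-2-6-1, expanding outward from the peak — single-peaked.
Bloc 4 violates single-peakedness, so the profile is not single-peaked on this axis.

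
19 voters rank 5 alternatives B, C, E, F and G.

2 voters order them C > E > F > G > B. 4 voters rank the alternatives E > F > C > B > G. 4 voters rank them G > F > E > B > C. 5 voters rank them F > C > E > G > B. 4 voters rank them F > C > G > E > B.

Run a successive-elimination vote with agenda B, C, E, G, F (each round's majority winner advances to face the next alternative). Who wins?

F

Round 1: B vs C — 4–15, C advances.
Round 2: C vs E — 11–8, C advances.
Round 3: C vs G — 15–4, C advances.
Round 4: C vs F — 2–17, F advances.
The agenda winner is F.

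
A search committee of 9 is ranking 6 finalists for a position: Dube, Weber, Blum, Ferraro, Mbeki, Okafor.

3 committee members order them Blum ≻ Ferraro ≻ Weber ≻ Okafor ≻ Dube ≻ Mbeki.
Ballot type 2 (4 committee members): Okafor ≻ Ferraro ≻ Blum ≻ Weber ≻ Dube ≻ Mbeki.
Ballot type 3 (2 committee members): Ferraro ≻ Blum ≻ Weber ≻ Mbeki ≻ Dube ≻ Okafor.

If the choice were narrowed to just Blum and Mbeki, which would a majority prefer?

Ballots ranking Blum above Mbeki: 3 + 4 + 2 = 9.
Ballots ranking Mbeki above Blum: 9 − 9 = 0.
Blum wins the head-to-head 9–0.

Blum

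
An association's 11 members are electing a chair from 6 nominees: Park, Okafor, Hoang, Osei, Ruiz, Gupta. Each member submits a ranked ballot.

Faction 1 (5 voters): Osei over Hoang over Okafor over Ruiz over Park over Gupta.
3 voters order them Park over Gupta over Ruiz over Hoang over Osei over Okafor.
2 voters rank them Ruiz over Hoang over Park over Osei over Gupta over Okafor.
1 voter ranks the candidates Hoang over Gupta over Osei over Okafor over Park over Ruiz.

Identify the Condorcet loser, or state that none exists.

Pairwise majorities:
Park vs Okafor: 3+2 = 5 for Park, 6 for Okafor — Okafor by 6–5.
Park vs Hoang: 3 to 8, Hoang.
Park vs Osei: Osei wins 6–5.
Park vs Ruiz: Ruiz wins 7–4.
Park vs Gupta: Park wins 10–1.
Okafor vs Hoang: Okafor is ranked higher on 0 ballots, Hoang on 11. Hoang wins 11–0.
Okafor–Osei: Osei 11–0.
Okafor–Ruiz: Okafor 6–5.
Okafor vs Gupta: Okafor is ranked higher on 5 ballots, Gupta on 6. Gupta wins 6–5.
Hoang vs Osei: Hoang wins 6–5.
Hoang vs Ruiz: 5+1 = 6 for Hoang, 5 for Ruiz — Hoang by 6–5.
Hoang vs Gupta: Hoang wins 8–3.
Osei vs Ruiz: Osei preferred on 5+1 = 6 ballots; Osei wins 6–5.
Osei vs Gupta: Osei wins 7–4.
Ruiz vs Gupta: 5+2 = 7 for Ruiz, 4 for Gupta — Ruiz by 7–4.
Each candidate has at least one pairwise win (Park beats Gupta; Okafor beats Park; Hoang beats Park; Osei beats Park; Ruiz beats Park; Gupta beats Okafor) — no Condorcet loser.

none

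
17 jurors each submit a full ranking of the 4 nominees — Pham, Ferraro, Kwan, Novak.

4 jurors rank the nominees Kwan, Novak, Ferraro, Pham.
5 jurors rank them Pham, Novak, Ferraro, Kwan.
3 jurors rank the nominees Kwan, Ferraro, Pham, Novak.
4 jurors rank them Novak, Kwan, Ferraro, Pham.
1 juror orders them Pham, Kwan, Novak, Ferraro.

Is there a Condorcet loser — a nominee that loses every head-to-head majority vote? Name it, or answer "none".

none

Pairwise majorities:
Pham vs Ferraro: Ferraro wins 11–6.
Pham–Kwan: Kwan 11–6.
Pham vs Novak: Pham wins 9–8.
Ferraro vs Kwan: Kwan wins 12–5.
Ferraro vs Novak: Ferraro is ranked higher on 3 ballots, Novak on 14. Novak wins 14–3.
Kwan vs Novak: Novak wins 9–8.
Each nominee has at least one pairwise win (Pham beats Novak; Ferraro beats Pham; Kwan beats Pham; Novak beats Ferraro) — no Condorcet loser.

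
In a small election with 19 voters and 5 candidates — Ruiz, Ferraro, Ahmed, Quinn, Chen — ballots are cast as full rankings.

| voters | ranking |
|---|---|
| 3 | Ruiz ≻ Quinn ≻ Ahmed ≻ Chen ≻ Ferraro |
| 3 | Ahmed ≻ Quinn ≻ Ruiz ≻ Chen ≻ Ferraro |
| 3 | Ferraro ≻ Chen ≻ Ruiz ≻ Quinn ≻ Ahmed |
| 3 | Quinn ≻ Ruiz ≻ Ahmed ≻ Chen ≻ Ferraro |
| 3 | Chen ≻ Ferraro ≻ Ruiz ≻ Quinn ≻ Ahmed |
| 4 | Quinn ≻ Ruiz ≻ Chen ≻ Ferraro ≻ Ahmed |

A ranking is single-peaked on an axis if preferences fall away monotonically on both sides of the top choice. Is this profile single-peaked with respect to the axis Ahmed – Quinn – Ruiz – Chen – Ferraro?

Axis positions: Ahmed=1, Quinn=2, Ruiz=3, Chen=4, Ferraro=5.
Ballot type 1 (peak Ruiz at position 3): ranking walks positions 3-2-1-4-5, expanding outward from the peak — single-peaked.
Ballot type 2 (peak Ahmed at position 1): ranking walks positions 1-2-3-4-5, expanding outward from the peak — single-peaked.
Ballot type 3 (peak Ferraro at position 5): ranking walks positions 5-4-3-2-1, expanding outward from the peak — single-peaked.
Ballot type 4 (peak Quinn at position 2): ranking walks positions 2-3-1-4-5, expanding outward from the peak — single-peaked.
Ballot type 5 (peak Chen at position 4): ranking walks positions 4-5-3-2-1, expanding outward from the peak — single-peaked.
Ballot type 6 (peak Quinn at position 2): ranking walks positions 2-3-4-5-1, expanding outward from the peak — single-peaked.
Every ranking is single-peaked on this axis.

yes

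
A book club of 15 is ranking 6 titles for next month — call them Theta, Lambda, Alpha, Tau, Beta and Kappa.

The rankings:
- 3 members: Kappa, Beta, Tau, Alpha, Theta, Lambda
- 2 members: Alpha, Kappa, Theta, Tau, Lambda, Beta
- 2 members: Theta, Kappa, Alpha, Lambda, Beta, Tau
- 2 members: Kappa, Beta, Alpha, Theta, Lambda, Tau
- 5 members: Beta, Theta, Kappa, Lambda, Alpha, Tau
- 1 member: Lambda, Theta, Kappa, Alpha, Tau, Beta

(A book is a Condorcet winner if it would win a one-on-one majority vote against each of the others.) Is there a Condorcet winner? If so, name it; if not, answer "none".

none

Head-to-head results (15 members):
Theta vs Lambda: 14 to 1, Theta.
Theta vs Alpha: 8 to 7, Theta.
Theta–Tau: Theta 12–3.
Theta vs Beta: Beta wins 10–5.
Theta vs Kappa: 8 to 7, Theta.
Lambda vs Alpha: Alpha wins 9–6.
Lambda vs Tau: Lambda is ranked higher on 2+2+5+1 = 10 ballots, Tau on 5. Lambda wins 10–5.
Lambda vs Beta: Lambda preferred on 2+2+1 = 5 ballots; Beta wins 10–5.
Lambda vs Kappa: Kappa, 14–1.
Alpha vs Tau: Alpha preferred on 2+2+2+5+1 = 12 ballots; Alpha wins 12–3.
Alpha vs Beta: Beta wins 10–5.
Alpha vs Kappa: Kappa wins 13–2.
Tau vs Beta: 2+1 = 3 for Tau, 12 for Beta — Beta by 12–3.
Tau vs Kappa: Kappa, 15–0.
Beta vs Kappa: 5 for Beta, 10 for Kappa — Kappa by 10–5.
Each book drops at least one matchup (Theta loses to Beta; Lambda loses to Theta; Alpha loses to Theta; Tau loses to Theta; Beta loses to Kappa; Kappa loses to Theta); the cycle Theta beats Kappa beats Beta beats Theta rules out a Condorcet winner.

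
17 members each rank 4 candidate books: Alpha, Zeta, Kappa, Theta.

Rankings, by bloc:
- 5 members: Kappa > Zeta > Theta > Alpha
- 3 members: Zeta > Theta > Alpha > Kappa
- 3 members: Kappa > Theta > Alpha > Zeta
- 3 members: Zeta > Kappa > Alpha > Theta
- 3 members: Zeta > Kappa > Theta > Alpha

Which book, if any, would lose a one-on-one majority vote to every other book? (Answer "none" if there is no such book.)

Pairwise majorities:
Alpha vs Zeta: 3 for Alpha, 14 for Zeta — Zeta by 14–3.
Alpha vs Kappa: Kappa wins 14–3.
Alpha vs Theta: Alpha is ranked higher on 3 ballots, Theta on 14. Theta wins 14–3.
Zeta vs Kappa: Zeta is ranked higher on 3+3+3 = 9 ballots, Kappa on 8. Zeta wins 9–8.
Zeta vs Theta: 5+3+3+3 = 14 for Zeta, 3 for Theta — Zeta by 14–3.
Kappa vs Theta: Kappa wins 14–3.
Alpha is beaten in every head-to-head and is the Condorcet loser.

Alpha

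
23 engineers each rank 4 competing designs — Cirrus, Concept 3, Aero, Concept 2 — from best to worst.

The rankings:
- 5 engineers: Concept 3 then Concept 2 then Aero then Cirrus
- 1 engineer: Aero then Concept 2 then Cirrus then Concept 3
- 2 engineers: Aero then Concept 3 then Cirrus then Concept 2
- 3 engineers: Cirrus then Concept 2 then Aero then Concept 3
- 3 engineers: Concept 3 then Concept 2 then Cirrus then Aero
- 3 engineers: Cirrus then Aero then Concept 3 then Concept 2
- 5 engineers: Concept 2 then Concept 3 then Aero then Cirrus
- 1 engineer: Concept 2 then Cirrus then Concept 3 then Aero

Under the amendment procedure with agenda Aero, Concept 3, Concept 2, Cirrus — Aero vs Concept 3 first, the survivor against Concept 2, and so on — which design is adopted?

Round 1: Aero vs Concept 3 — 9–14, Concept 3 advances.
Round 2: Concept 3 vs Concept 2 — 13–10, Concept 3 advances.
Round 3: Concept 3 vs Cirrus — 15–8, Concept 3 advances.
Concept 3 survives the agenda.

Concept 3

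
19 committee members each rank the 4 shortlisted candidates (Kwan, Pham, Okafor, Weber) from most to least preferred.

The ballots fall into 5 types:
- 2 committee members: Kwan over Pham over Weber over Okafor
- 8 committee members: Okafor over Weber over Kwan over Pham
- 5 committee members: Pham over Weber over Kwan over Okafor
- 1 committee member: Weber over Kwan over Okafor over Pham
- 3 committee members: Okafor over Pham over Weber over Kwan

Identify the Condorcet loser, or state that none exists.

Head-to-head results (19 committee members):
Kwan vs Pham: 11 to 8, Kwan.
Kwan–Okafor: Okafor 11–8.
Kwan vs Weber: 2 to 17, Weber.
Pham vs Okafor: 7 to 12, Okafor.
Pham vs Weber: Pham wins 10–9.
Okafor vs Weber: Okafor preferred on 8+3 = 11 ballots; Okafor wins 11–8.
Each candidate has at least one pairwise win (Kwan beats Pham; Pham beats Weber; Okafor beats Kwan; Weber beats Kwan) — no Condorcet loser.

none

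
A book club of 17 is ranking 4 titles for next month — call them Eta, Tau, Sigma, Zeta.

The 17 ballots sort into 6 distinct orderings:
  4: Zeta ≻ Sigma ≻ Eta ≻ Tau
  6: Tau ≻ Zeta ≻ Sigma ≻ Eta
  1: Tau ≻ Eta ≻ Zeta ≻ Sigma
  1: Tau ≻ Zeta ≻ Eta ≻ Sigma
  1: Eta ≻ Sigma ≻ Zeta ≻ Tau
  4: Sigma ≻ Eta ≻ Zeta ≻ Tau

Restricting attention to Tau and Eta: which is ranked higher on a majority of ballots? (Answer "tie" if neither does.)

Eta

Ballots ranking Tau above Eta: 6 + 1 + 1 = 8.
Ballots ranking Eta above Tau: 17 − 8 = 9.
Eta wins the head-to-head 9–8.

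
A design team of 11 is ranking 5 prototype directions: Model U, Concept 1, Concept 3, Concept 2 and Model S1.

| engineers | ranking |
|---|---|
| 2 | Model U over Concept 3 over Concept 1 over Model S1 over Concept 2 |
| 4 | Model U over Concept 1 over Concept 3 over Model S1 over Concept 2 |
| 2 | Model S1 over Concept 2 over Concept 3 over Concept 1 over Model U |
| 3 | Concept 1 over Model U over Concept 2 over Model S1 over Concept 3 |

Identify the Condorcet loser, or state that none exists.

Head-to-head results (11 engineers):
Model U vs Concept 1: Model U, 6–5.
Model U vs Concept 3: 9 to 2, Model U.
Model U vs Concept 2: Model U is ranked higher on 2+4+3 = 9 ballots, Concept 2 on 2. Model U wins 9–2.
Model U–Model S1: Model U 9–2.
Concept 1 vs Concept 3: 7 to 4, Concept 1.
Concept 1 vs Concept 2: Concept 1, 9–2.
Concept 1–Model S1: Concept 1 9–2.
Concept 3 vs Concept 2: Concept 3 wins 6–5.
Concept 3–Model S1: Concept 3 6–5.
Concept 2 vs Model S1: Model S1, 8–3.
Only Concept 2 has no wins; Concept 2 is the Condorcet loser.

Concept 2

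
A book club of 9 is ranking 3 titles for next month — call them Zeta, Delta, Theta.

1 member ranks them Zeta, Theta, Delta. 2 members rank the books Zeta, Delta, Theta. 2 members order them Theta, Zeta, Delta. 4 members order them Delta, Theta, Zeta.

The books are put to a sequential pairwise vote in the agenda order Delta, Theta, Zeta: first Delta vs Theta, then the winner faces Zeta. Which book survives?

Round 1: Delta vs Theta — 6–3, Delta advances.
Round 2: Delta vs Zeta — 4–5, Zeta advances.
The agenda winner is Zeta.

Zeta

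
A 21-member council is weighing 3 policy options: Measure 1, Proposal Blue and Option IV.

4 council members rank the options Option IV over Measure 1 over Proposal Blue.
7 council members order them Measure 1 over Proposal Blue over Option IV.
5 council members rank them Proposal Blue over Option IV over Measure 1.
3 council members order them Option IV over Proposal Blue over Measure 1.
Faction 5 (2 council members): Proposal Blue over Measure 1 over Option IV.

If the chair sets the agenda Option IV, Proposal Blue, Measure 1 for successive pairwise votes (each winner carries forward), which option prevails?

Measure 1

Round 1: Option IV vs Proposal Blue — 7–14, Proposal Blue advances.
Round 2: Proposal Blue vs Measure 1 — 10–11, Measure 1 advances.
Measure 1 survives the agenda.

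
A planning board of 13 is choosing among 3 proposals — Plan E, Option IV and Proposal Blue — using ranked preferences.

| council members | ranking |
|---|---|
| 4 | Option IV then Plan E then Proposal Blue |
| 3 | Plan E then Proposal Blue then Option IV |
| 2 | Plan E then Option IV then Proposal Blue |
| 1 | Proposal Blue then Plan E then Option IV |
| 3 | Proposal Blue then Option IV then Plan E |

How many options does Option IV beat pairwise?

Option IV against each rival (13 council members):
Option IV vs Plan E: Option IV preferred on 4+3 = 7 ballots; Option IV wins 7–6.
Option IV vs Proposal Blue: Proposal Blue wins 7–6.
Option IV beats Plan E; loses to Proposal Blue — 1 pairwise win.

1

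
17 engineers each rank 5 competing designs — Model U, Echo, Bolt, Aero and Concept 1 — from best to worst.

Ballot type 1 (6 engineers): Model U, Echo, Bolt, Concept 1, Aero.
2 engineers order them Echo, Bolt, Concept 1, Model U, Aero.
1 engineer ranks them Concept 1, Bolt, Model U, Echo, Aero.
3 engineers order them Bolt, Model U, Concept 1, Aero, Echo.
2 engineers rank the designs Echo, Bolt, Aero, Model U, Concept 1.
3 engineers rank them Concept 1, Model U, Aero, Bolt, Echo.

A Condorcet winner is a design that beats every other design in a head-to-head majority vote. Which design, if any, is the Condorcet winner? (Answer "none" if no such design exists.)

Model U

Head-to-head results (17 engineers):
Model U vs Echo: 13 to 4, Model U.
Model U vs Bolt: Model U preferred on 6+3 = 9 ballots; Model U wins 9–8.
Model U vs Aero: 6+2+1+3+3 = 15 for Model U, 2 for Aero — Model U by 15–2.
Model U vs Concept 1: 11 to 6, Model U.
Echo vs Bolt: 10 to 7, Echo.
Echo vs Aero: Echo, 11–6.
Echo vs Concept 1: Echo preferred on 6+2+2 = 10 ballots; Echo wins 10–7.
Bolt–Aero: Bolt 14–3.
Bolt vs Concept 1: Bolt preferred on 6+2+3+2 = 13 ballots; Bolt wins 13–4.
Aero–Concept 1: Concept 1 15–2.
Model U wins every pairwise contest, so Model U is the Condorcet winner.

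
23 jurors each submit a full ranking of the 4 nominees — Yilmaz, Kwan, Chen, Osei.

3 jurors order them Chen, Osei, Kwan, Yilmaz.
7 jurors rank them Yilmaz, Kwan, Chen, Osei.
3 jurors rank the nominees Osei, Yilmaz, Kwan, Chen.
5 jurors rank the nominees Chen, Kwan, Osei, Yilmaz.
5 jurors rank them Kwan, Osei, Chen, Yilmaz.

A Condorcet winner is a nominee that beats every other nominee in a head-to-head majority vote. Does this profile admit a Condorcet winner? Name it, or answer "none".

Pairwise majorities:
Yilmaz vs Kwan: 10 to 13, Kwan.
Yilmaz vs Chen: 10 to 13, Chen.
Yilmaz vs Osei: Yilmaz preferred on 7 ballots; Osei wins 16–7.
Kwan vs Chen: Kwan is ranked higher on 7+3+5 = 15 ballots, Chen on 8. Kwan wins 15–8.
Kwan vs Osei: Kwan is ranked higher on 7+5+5 = 17 ballots, Osei on 6. Kwan wins 17–6.
Chen vs Osei: Chen is ranked higher on 3+7+5 = 15 ballots, Osei on 8. Chen wins 15–8.
Kwan defeats every rival head-to-head and is the Condorcet winner.

Kwan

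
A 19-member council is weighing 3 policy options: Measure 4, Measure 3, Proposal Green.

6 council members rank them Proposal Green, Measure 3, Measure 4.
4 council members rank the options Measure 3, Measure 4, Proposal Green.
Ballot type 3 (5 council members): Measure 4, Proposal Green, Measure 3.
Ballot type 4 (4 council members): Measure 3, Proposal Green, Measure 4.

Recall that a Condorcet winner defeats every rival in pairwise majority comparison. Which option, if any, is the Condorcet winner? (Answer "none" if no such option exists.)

Proposal Green

Head-to-head results (19 council members):
Measure 4 vs Measure 3: Measure 3 wins 14–5.
Measure 4 vs Proposal Green: Proposal Green wins 10–9.
Measure 3–Proposal Green: Proposal Green 11–8.
Proposal Green beats each of Measure 4, Measure 3 — Proposal Green is the Condorcet winner.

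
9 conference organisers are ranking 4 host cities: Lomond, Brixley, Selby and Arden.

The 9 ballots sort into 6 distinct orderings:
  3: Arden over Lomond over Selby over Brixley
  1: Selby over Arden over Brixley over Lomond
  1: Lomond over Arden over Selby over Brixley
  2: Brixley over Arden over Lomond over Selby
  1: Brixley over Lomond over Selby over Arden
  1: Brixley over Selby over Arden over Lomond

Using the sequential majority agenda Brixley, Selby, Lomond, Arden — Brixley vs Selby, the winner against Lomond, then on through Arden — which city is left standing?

Round 1: Brixley vs Selby — 4–5, Selby advances.
Round 2: Selby vs Lomond — 2–7, Lomond advances.
Round 3: Lomond vs Arden — 2–7, Arden advances.
The agenda winner is Arden.

Arden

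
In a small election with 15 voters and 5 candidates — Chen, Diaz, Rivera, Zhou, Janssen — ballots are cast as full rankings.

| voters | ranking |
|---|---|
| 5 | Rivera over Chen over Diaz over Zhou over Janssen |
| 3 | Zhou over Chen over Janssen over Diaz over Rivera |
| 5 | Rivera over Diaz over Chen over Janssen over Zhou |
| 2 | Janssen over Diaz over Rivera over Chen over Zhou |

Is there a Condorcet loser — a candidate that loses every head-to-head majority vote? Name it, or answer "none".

Janssen

Head-to-head results (15 voters):
Chen vs Diaz: Chen is ranked higher on 5+3 = 8 ballots, Diaz on 7. Chen wins 8–7.
Chen–Rivera: Rivera 12–3.
Chen vs Zhou: Chen preferred on 5+5+2 = 12 ballots; Chen wins 12–3.
Chen vs Janssen: 5+3+5 = 13 for Chen, 2 for Janssen — Chen by 13–2.
Diaz vs Rivera: Rivera, 10–5.
Diaz vs Zhou: Diaz preferred on 5+5+2 = 12 ballots; Diaz wins 12–3.
Diaz vs Janssen: Diaz, 10–5.
Rivera vs Zhou: 5+5+2 = 12 for Rivera, 3 for Zhou — Rivera by 12–3.
Rivera vs Janssen: Rivera, 10–5.
Zhou vs Janssen: Zhou, 8–7.
Janssen is beaten in every head-to-head and is the Condorcet loser.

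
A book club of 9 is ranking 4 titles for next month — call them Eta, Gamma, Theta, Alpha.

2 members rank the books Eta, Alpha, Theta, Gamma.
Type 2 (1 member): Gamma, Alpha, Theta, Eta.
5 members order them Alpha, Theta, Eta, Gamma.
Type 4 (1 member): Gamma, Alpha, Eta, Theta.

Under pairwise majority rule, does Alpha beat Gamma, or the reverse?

Alpha

Ballots ranking Alpha above Gamma: 2 + 5 = 7.
Ballots ranking Gamma above Alpha: 9 − 7 = 2.
Alpha wins the head-to-head 7–2.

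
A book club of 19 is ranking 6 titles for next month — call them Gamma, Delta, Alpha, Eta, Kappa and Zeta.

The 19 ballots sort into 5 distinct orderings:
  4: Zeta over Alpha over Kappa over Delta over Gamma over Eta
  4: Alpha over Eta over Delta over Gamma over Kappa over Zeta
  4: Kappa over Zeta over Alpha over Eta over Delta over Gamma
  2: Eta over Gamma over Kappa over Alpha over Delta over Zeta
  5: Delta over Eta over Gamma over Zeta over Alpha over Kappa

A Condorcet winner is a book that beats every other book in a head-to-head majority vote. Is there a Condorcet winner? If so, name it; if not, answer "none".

Head-to-head results (19 members):
Gamma vs Delta: Delta wins 17–2.
Gamma vs Alpha: Gamma is ranked higher on 2+5 = 7 ballots, Alpha on 12. Alpha wins 12–7.
Gamma vs Eta: Eta wins 15–4.
Gamma–Kappa: Gamma 11–8.
Gamma vs Zeta: Gamma preferred on 4+2+5 = 11 ballots; Gamma wins 11–8.
Delta vs Alpha: Delta preferred on 5 ballots; Alpha wins 14–5.
Delta–Eta: Eta 10–9.
Delta vs Kappa: Delta is ranked higher on 4+5 = 9 ballots, Kappa on 10. Kappa wins 10–9.
Delta vs Zeta: 11 to 8, Delta.
Alpha vs Eta: Alpha wins 12–7.
Alpha vs Kappa: Alpha, 13–6.
Alpha vs Zeta: Zeta, 13–6.
Eta vs Kappa: Eta is ranked higher on 4+2+5 = 11 ballots, Kappa on 8. Eta wins 11–8.
Eta vs Zeta: Eta wins 11–8.
Kappa–Zeta: Kappa 10–9.
No book is unbeaten: Gamma loses to Delta; Delta loses to Alpha; Alpha loses to Zeta; Eta loses to Alpha; Kappa loses to Gamma; Zeta loses to Gamma. In particular Gamma → Kappa → Delta → Gamma is a majority cycle — no Condorcet winner exists.

none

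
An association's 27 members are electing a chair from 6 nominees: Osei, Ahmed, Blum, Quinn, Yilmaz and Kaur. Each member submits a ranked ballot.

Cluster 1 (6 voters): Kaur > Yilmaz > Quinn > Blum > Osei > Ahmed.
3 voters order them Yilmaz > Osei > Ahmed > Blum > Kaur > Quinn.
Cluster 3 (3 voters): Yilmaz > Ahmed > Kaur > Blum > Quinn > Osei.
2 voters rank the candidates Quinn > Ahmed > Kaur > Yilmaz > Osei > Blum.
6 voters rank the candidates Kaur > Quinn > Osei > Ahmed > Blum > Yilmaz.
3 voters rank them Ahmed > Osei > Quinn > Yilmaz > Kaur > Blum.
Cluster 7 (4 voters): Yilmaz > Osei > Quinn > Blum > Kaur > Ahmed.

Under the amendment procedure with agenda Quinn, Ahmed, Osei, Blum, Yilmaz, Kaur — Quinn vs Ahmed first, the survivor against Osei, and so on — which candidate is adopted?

Kaur

Round 1: Quinn vs Ahmed — 18–9, Quinn advances.
Round 2: Quinn vs Osei — 17–10, Quinn advances.
Round 3: Quinn vs Blum — 21–6, Quinn advances.
Round 4: Quinn vs Yilmaz — 11–16, Yilmaz advances.
Round 5: Yilmaz vs Kaur — 13–14, Kaur advances.
Kaur survives the agenda.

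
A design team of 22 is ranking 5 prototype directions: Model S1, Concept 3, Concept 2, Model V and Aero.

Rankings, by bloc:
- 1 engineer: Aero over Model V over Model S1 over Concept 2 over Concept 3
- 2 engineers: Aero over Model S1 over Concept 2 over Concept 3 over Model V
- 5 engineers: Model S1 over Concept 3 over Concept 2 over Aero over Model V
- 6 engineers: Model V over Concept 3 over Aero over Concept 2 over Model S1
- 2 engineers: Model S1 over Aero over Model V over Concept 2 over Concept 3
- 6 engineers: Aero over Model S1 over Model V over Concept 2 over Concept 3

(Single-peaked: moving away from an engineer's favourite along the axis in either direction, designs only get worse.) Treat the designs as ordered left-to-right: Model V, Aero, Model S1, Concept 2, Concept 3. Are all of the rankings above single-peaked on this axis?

no

Axis positions: Model V=1, Aero=2, Model S1=3, Concept 2=4, Concept 3=5.
Bloc 1 (peak Aero at position 2): ranking walks positions 2-1-3-4-5, expanding outward from the peak — single-peaked.
Bloc 2 (peak Aero at position 2): ranking walks positions 2-3-4-5-1, expanding outward from the peak — single-peaked.
Bloc 3: ranking walks positions 3-5-4-2-1; Concept 3 is ranked above Concept 2 even though Concept 2 lies between Concept 3 and the peak Model S1 on the axis — preferences dip and rise again. Not single-peaked.
Bloc 4: ranking walks positions 1-5-2-4-3; Concept 3 is ranked above Aero even though Aero lies between Concept 3 and the peak Model V on the axis — preferences dip and rise again. Not single-peaked.
Bloc 5 (peak Model S1 at position 3): ranking walks positions 3-2-1-4-5, expanding outward from the peak — single-peaked.
Bloc 6 (peak Aero at position 2): ranking walks positions 2-3-1-4-5, expanding outward from the peak — single-peaked.
Bloc 3 violates single-peakedness, so the profile is not single-peaked on this axis.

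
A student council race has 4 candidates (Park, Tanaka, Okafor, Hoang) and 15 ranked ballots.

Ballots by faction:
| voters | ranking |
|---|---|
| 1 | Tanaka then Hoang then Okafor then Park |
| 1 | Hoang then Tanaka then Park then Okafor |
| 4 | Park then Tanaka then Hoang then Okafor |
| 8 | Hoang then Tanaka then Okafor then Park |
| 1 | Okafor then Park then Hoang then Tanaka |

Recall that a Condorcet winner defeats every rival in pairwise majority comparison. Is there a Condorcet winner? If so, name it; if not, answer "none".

Hoang

Pairwise majorities:
Park vs Tanaka: Tanaka wins 10–5.
Park–Okafor: Okafor 10–5.
Park vs Hoang: Hoang wins 10–5.
Tanaka–Okafor: Tanaka 14–1.
Tanaka–Hoang: Hoang 10–5.
Okafor vs Hoang: Hoang wins 14–1.
Only Hoang has no losses; Hoang is the Condorcet winner.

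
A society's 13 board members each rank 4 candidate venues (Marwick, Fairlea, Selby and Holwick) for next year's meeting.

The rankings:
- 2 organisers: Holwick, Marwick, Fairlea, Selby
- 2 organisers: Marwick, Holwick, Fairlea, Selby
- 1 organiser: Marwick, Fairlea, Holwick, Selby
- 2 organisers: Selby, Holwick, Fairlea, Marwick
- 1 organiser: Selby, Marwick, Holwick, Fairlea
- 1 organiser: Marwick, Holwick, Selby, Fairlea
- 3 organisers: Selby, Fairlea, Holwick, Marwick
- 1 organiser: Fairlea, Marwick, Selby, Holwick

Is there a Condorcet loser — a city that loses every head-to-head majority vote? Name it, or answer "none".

Pairwise majorities:
Marwick vs Fairlea: Marwick, 7–6.
Marwick vs Selby: 2+2+1+1+1 = 7 for Marwick, 6 for Selby — Marwick by 7–6.
Marwick vs Holwick: Holwick wins 7–6.
Fairlea vs Selby: Fairlea preferred on 2+2+1+1 = 6 ballots; Selby wins 7–6.
Fairlea vs Holwick: Holwick wins 8–5.
Selby vs Holwick: Selby, 7–6.
Fairlea is beaten in every head-to-head and is the Condorcet loser.

Fairlea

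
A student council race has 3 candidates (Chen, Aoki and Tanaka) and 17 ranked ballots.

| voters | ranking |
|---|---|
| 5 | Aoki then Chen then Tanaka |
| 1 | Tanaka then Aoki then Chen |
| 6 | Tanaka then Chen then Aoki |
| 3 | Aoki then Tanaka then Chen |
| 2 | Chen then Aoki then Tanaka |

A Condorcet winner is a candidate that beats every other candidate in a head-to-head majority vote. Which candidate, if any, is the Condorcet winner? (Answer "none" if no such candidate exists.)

Head-to-head results (17 voters):
Chen vs Aoki: 6+2 = 8 for Chen, 9 for Aoki — Aoki by 9–8.
Chen vs Tanaka: 5+2 = 7 for Chen, 10 for Tanaka — Tanaka by 10–7.
Aoki vs Tanaka: 10 to 7, Aoki.
Aoki beats each of Chen, Tanaka — Aoki is the Condorcet winner.

Aoki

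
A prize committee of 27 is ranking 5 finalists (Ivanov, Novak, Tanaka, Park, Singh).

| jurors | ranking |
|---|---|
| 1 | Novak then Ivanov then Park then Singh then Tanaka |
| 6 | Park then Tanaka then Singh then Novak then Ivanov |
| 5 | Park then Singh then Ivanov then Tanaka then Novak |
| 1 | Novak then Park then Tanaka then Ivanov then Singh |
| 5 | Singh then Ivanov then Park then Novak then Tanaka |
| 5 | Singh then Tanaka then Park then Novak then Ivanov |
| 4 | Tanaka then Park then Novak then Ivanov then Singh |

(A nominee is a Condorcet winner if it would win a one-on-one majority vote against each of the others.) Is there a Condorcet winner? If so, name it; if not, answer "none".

Park

Check each pair by majority over 27 ballots:
Ivanov vs Novak: 5+5 = 10 for Ivanov, 17 for Novak — Novak by 17–10.
Ivanov vs Tanaka: Ivanov is ranked higher on 1+5+5 = 11 ballots, Tanaka on 16. Tanaka wins 16–11.
Ivanov vs Park: 6 to 21, Park.
Ivanov vs Singh: 1+1+4 = 6 for Ivanov, 21 for Singh — Singh by 21–6.
Novak vs Tanaka: 7 to 20, Tanaka.
Novak vs Park: Novak preferred on 1+1 = 2 ballots; Park wins 25–2.
Novak vs Singh: Novak is ranked higher on 1+1+4 = 6 ballots, Singh on 21. Singh wins 21–6.
Tanaka vs Park: 5+4 = 9 for Tanaka, 18 for Park — Park by 18–9.
Tanaka vs Singh: Tanaka preferred on 6+1+4 = 11 ballots; Singh wins 16–11.
Park vs Singh: Park preferred on 1+6+5+1+4 = 17 ballots; Park wins 17–10.
Park wins every pairwise contest, so Park is the Condorcet winner.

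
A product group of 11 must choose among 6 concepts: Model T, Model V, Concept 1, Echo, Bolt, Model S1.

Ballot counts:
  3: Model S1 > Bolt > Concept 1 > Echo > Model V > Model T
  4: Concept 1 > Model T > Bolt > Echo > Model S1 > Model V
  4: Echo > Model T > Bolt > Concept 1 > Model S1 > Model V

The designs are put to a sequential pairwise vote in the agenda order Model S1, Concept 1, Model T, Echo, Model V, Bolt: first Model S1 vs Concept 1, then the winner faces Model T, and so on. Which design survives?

Round 1: Model S1 vs Concept 1 — 3–8, Concept 1 advances.
Round 2: Concept 1 vs Model T — 7–4, Concept 1 advances.
Round 3: Concept 1 vs Echo — 7–4, Concept 1 advances.
Round 4: Concept 1 vs Model V — 11–0, Concept 1 advances.
Round 5: Concept 1 vs Bolt — 4–7, Bolt advances.
The agenda winner is Bolt.

Bolt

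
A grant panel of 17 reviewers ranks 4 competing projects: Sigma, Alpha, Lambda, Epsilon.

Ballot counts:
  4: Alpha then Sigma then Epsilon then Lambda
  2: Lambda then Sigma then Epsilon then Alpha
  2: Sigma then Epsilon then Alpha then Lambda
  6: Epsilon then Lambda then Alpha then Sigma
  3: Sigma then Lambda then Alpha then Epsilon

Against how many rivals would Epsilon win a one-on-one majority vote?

Epsilon against each rival (17 reviewers):
Epsilon–Sigma: Sigma 11–6.
Epsilon vs Alpha: Epsilon, 10–7.
Epsilon vs Lambda: 12 to 5, Epsilon.
Epsilon beats Alpha, Lambda; loses to Sigma — 2 pairwise wins.

2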